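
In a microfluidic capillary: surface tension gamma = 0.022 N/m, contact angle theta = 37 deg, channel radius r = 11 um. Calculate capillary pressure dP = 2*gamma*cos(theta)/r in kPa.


Step 1: cos(37 deg) = 0.7986
Step 2: Convert r to m: r = 11e-6 m
Step 3: dP = 2 * 0.022 * 0.7986 / 11e-6 = 3194.4 Pa
Step 4: Convert Pa to kPa (divide by 1000).
dP = 3.19 kPa


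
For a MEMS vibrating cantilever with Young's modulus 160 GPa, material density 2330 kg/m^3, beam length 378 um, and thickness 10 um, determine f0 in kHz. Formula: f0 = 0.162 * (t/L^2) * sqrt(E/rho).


Step 1: Convert units to SI.
t_SI = 10e-6 m, L_SI = 378e-6 m
Step 2: Calculate sqrt(E/rho).
sqrt(160e9 / 2330) = 8286.71 m/s
Step 3: Compute f0.
f0 = 0.162 * 10e-6 / (378e-6)^2 * 8286.71 = 93953.6 Hz = 93.95 kHz


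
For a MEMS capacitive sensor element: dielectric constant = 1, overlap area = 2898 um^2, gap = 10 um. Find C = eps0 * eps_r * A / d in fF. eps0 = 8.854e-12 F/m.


Step 1: Convert area to m^2: A = 2898e-12 m^2
Step 2: Convert gap to m: d = 10e-6 m
Step 3: C = eps0 * eps_r * A / d
C = 8.854e-12 * 1 * 2898e-12 / 10e-6
Step 4: Convert to fF (multiply by 1e15).
C = 2.57 fF


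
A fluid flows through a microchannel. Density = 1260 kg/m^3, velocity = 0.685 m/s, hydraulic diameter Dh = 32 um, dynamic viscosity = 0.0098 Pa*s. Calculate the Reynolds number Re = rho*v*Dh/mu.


Step 1: Convert Dh to meters: Dh = 32e-6 m
Step 2: Re = rho * v * Dh / mu
Re = 1260 * 0.685 * 32e-6 / 0.0098
Re = 2.818


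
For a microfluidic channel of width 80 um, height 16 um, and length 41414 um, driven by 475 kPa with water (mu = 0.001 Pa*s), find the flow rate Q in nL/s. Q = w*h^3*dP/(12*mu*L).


Step 1: Convert all dimensions to SI (meters).
w = 80e-6 m, h = 16e-6 m, L = 41414e-6 m, dP = 475e3 Pa
Step 2: Q = w * h^3 * dP / (12 * mu * L)
Q = 80e-6 * (16e-6)^3 * 475e3 / (12 * 0.001 * 41414e-6) = 3.1319522e-10 m^3/s
Step 3: Convert Q from m^3/s to nL/s (1 m^3 = 1e12 nL, so multiply by 1e12).
Q = 313.195 nL/s


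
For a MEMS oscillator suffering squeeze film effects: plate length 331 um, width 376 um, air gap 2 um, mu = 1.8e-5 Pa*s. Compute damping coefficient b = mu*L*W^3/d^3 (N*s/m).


Step 1: Convert to SI.
L = 331e-6 m, W = 376e-6 m, d = 2e-6 m
Step 2: W^3 = (376e-6)^3 = 5.32e-11 m^3
Step 3: d^3 = (2e-6)^3 = 8.00e-18 m^3
Step 4: b = 1.8e-5 * 331e-6 * 5.32e-11 / 8.00e-18
b = 3.96e-02 N*s/m


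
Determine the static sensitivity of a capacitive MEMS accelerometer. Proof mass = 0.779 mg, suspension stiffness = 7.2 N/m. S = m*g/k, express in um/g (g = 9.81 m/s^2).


Step 1: Convert mass: m = 0.779 mg = 7.79e-07 kg
Step 2: S = m * g / k = 7.79e-07 * 9.81 / 7.2
Step 3: S = 1.06e-06 m/g
Step 4: Convert to um/g: S = 1.061 um/g


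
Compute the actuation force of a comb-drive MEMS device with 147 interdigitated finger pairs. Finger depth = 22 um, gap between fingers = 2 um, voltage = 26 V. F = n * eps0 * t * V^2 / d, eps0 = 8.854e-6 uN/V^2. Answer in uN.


Step 1: Parameters: n=147, eps0=8.854e-6 uN/V^2, t=22 um, V=26 V, d=2 um
Step 2: V^2 = 676
Step 3: F = 147 * 8.854e-6 * 22 * 676 / 2
F = 9.678 uN


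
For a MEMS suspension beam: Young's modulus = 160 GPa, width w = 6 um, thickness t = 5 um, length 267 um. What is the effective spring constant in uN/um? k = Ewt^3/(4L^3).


Step 1: Convert E to consistent units (1 GPa = 1000 uN/um^2).
E = 160 GPa = 160000 uN/um^2
Step 2: Compute t^3 = 5^3 = 125
Step 3: Compute L^3 = 267^3 = 19034163
Step 4: k = 160000 * 6 * 125 / (4 * 19034163)
k = 1.5761 uN/um


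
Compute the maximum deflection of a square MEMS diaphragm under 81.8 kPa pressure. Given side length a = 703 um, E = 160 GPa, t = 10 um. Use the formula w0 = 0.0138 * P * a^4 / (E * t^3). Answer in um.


Step 1: Convert pressure to compatible units (E is in GPa, so P in GPa).
P = 81.8 kPa = 81.8e-6 GPa
Step 2: Compute numerator: 0.0138 * P * a^4.
a^4 = 703^4 = 244242535681
numerator = 0.0138 * 81.8e-6 * 244242535681 = 2.757107e+05
Step 3: Compute denominator: E * t^3 = 160 * 10^3 = 160000
Step 4: w0 = numerator / denominator = 2.757107e+05 / 160000 = 1.7232 um


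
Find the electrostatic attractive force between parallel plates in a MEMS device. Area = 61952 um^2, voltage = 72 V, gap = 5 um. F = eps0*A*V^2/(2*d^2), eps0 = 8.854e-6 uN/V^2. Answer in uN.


Step 1: Identify parameters.
eps0 = 8.854e-6 uN/V^2, A = 61952 um^2, V = 72 V, d = 5 um
Step 2: Compute V^2 = 72^2 = 5184
Step 3: Compute d^2 = 5^2 = 25
Step 4: F = 0.5 * 8.854e-6 * 61952 * 5184 / 25
F = 56.871 uN


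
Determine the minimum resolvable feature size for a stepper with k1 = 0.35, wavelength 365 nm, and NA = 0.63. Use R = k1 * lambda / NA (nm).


Step 1: Identify values: k1 = 0.35, lambda = 365 nm, NA = 0.63
Step 2: R = k1 * lambda / NA
R = 0.35 * 365 / 0.63
R = 202.8 nm


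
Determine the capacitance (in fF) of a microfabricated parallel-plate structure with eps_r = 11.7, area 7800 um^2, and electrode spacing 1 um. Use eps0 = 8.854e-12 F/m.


Step 1: Convert area to m^2: A = 7800e-12 m^2
Step 2: Convert gap to m: d = 1e-6 m
Step 3: C = eps0 * eps_r * A / d
C = 8.854e-12 * 11.7 * 7800e-12 / 1e-6
Step 4: Convert to fF (multiply by 1e15).
C = 808.02 fF


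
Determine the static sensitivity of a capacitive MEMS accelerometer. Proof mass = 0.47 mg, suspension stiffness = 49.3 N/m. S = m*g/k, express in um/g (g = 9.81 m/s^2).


Step 1: Convert mass: m = 0.47 mg = 4.70e-07 kg
Step 2: S = m * g / k = 4.70e-07 * 9.81 / 49.3
Step 3: S = 9.35e-08 m/g
Step 4: Convert to um/g: S = 0.094 um/g


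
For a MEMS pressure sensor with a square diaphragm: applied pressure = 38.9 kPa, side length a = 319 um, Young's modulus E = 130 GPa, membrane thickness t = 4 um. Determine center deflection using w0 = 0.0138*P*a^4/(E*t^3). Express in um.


Step 1: Convert pressure to compatible units (E is in GPa, so P in GPa).
P = 38.9 kPa = 38.9e-6 GPa
Step 2: Compute numerator: 0.0138 * P * a^4.
a^4 = 319^4 = 10355301121
numerator = 0.0138 * 38.9e-6 * 10355301121 = 5.55893e+03
Step 3: Compute denominator: E * t^3 = 130 * 4^3 = 8320
Step 4: w0 = numerator / denominator = 5.55893e+03 / 8320 = 0.6681 um


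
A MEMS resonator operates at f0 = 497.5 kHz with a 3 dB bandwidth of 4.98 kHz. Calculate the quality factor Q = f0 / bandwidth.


Step 1: Q = f0 / bandwidth
Step 2: Q = 497.5 / 4.98
Q = 99.9


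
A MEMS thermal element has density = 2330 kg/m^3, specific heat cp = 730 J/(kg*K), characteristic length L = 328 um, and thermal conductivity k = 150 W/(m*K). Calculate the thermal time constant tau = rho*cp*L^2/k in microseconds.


Step 1: Convert L to m: L = 328e-6 m
Step 2: L^2 = (328e-6)^2 = 1.07584e-07 m^2
Step 3: tau = 2330 * 730 * 1.07584e-07 / 150 = 1.21993084e-03 s
Step 4: Convert to microseconds (multiply by 1e6).
tau = 1219.931 us


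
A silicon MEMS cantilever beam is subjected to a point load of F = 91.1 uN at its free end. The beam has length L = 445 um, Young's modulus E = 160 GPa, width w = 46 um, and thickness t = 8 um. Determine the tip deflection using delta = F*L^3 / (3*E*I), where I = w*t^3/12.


Step 1: Calculate the second moment of area.
I = w * t^3 / 12 = 46 * 8^3 / 12 = 1962.6667 um^4
Step 2: Convert E to consistent units (1 GPa = 1000 uN/um^2).
E = 160 GPa = 160000 uN/um^2
Step 3: Calculate tip deflection.
delta = F * L^3 / (3 * E * I)
delta = 91.1 * 445^3 / (3 * 160000 * 1962.6667)
delta = 8.5214 um


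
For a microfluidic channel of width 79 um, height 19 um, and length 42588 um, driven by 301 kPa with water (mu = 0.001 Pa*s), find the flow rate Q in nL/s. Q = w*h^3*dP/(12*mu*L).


Step 1: Convert all dimensions to SI (meters).
w = 79e-6 m, h = 19e-6 m, L = 42588e-6 m, dP = 301e3 Pa
Step 2: Q = w * h^3 * dP / (12 * mu * L)
Q = 79e-6 * (19e-6)^3 * 301e3 / (12 * 0.001 * 42588e-6) = 3.1914342e-10 m^3/s
Step 3: Convert Q from m^3/s to nL/s (1 m^3 = 1e12 nL, so multiply by 1e12).
Q = 319.143 nL/s


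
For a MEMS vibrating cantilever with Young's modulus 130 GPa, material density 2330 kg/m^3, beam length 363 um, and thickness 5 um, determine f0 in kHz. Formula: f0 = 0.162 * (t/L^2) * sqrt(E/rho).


Step 1: Convert units to SI.
t_SI = 5e-6 m, L_SI = 363e-6 m
Step 2: Calculate sqrt(E/rho).
sqrt(130e9 / 2330) = 7469.54 m/s
Step 3: Compute f0.
f0 = 0.162 * 5e-6 / (363e-6)^2 * 7469.54 = 45916.2 Hz = 45.92 kHz


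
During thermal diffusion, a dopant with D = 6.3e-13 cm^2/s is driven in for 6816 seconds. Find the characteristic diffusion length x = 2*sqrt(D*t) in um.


Step 1: Compute D*t = 6.3e-13 * 6816 = 4.29408e-09 cm^2
Step 2: sqrt(D*t) = 6.55292e-05 cm
Step 3: x = 2 * 6.55292e-05 cm = 1.310584e-04 cm
Step 4: Convert to um (1 cm = 1e4 um): x = 1.311 um


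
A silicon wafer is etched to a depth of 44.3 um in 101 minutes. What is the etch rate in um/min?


Step 1: Etch rate = depth / time
Step 2: rate = 44.3 / 101
rate = 0.439 um/min


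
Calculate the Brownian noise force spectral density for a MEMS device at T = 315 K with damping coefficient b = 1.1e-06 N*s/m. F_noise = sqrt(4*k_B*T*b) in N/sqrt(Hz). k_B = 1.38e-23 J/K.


Step 1: Compute 4 * k_B * T * b
= 4 * 1.38e-23 * 315 * 1.1e-06
= 1.9127e-26 N^2/Hz
Step 2: F_noise = sqrt(1.9127e-26)
F_noise = 1.38e-13 N/sqrt(Hz)


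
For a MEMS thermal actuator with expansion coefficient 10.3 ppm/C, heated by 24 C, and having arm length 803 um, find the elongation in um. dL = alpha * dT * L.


Step 1: Convert CTE: alpha = 10.3 ppm/C = 10.3e-6 /C
Step 2: dL = 10.3e-6 * 24 * 803
dL = 0.1985 um


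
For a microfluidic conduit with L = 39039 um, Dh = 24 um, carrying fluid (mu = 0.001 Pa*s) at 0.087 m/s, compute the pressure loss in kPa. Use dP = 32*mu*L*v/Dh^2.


Step 1: Convert to SI: L = 39039e-6 m, Dh = 24e-6 m
Step 2: dP = 32 * 0.001 * 39039e-6 * 0.087 / (24e-6)^2
Step 3: dP = 188688.50 Pa
Step 4: Convert to kPa: dP = 188.69 kPa


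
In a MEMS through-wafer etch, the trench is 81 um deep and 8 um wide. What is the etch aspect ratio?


Step 1: AR = depth / width
Step 2: AR = 81 / 8
AR = 10.1


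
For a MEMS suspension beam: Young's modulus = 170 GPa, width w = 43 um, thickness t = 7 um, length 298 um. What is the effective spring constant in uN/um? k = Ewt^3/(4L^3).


Step 1: Convert E to consistent units (1 GPa = 1000 uN/um^2).
E = 170 GPa = 170000 uN/um^2
Step 2: Compute t^3 = 7^3 = 343
Step 3: Compute L^3 = 298^3 = 26463592
Step 4: k = 170000 * 43 * 343 / (4 * 26463592)
k = 23.6866 uN/um


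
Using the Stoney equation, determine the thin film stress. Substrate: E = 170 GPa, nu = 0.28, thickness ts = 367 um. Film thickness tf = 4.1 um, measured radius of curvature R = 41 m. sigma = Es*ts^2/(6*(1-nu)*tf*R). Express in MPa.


Step 1: Compute numerator: Es * ts^2 = 170 * 367^2 = 22897130 (GPa*um^2)
Step 2: Compute denominator (R in um): 6*(1-nu)*tf*R = 6*0.72*4.1*41e6 = 726192000.0 (um^2)
Step 3: sigma (GPa) = 22897130 / 726192000.0 = 3.153e-02 GPa
Step 4: Convert to MPa (x1000): sigma = 31.5 MPa


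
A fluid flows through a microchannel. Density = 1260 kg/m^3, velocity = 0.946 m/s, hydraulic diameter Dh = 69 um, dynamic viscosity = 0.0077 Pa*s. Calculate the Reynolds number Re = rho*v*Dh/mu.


Step 1: Convert Dh to meters: Dh = 69e-6 m
Step 2: Re = rho * v * Dh / mu
Re = 1260 * 0.946 * 69e-6 / 0.0077
Re = 10.681


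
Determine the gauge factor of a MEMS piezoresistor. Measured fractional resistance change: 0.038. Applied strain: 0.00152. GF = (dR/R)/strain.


Step 1: Identify values.
dR/R = 0.038, strain = 0.00152
Step 2: GF = (dR/R) / strain = 0.038 / 0.00152
GF = 25.0


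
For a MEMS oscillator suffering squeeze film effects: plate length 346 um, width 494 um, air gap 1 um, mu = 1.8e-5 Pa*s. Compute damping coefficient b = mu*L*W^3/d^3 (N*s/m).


Step 1: Convert to SI.
L = 346e-6 m, W = 494e-6 m, d = 1e-6 m
Step 2: W^3 = (494e-6)^3 = 1.21e-10 m^3
Step 3: d^3 = (1e-6)^3 = 1.00e-18 m^3
Step 4: b = 1.8e-5 * 346e-6 * 1.21e-10 / 1.00e-18
b = 7.51e-01 N*s/m


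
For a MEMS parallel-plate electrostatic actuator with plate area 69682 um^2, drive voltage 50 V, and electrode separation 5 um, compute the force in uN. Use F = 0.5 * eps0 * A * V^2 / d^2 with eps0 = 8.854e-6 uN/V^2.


Step 1: Identify parameters.
eps0 = 8.854e-6 uN/V^2, A = 69682 um^2, V = 50 V, d = 5 um
Step 2: Compute V^2 = 50^2 = 2500
Step 3: Compute d^2 = 5^2 = 25
Step 4: F = 0.5 * 8.854e-6 * 69682 * 2500 / 25
F = 30.848 uN


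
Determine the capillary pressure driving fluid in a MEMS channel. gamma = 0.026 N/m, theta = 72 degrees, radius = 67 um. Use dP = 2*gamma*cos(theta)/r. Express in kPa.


Step 1: cos(72 deg) = 0.309
Step 2: Convert r to m: r = 67e-6 m
Step 3: dP = 2 * 0.026 * 0.309 / 67e-6 = 239.8 Pa
Step 4: Convert Pa to kPa (divide by 1000).
dP = 0.24 kPa


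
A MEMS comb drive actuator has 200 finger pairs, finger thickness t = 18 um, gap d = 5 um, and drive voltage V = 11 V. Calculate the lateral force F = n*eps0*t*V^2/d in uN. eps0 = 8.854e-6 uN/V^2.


Step 1: Parameters: n=200, eps0=8.854e-6 uN/V^2, t=18 um, V=11 V, d=5 um
Step 2: V^2 = 121
Step 3: F = 200 * 8.854e-6 * 18 * 121 / 5
F = 0.771 uN


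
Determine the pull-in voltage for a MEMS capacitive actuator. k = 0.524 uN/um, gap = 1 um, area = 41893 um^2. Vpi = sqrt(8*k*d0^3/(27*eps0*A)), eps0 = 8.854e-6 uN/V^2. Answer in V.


Step 1: Compute numerator: 8 * k * d0^3 = 8 * 0.524 * 1^3 = 4.192
Step 2: Compute denominator: 27 * eps0 * A = 27 * 8.854e-6 * 41893 = 10.014857
Step 3: Vpi = sqrt(4.192 / 10.014857)
Vpi = 0.65 V


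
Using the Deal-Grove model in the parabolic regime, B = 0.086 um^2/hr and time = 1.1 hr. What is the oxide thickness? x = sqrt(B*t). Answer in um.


Step 1: Compute B*t = 0.086 * 1.1 = 0.0946
Step 2: x = sqrt(0.0946)
x = 0.308 um


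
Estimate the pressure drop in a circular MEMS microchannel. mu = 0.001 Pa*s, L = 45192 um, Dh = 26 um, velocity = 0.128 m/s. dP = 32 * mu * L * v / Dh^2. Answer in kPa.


Step 1: Convert to SI: L = 45192e-6 m, Dh = 26e-6 m
Step 2: dP = 32 * 0.001 * 45192e-6 * 0.128 / (26e-6)^2
Step 3: dP = 273826.08 Pa
Step 4: Convert to kPa: dP = 273.83 kPa


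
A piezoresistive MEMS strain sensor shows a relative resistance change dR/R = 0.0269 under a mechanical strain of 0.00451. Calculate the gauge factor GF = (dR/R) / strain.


Step 1: Identify values.
dR/R = 0.0269, strain = 0.00451
Step 2: GF = (dR/R) / strain = 0.0269 / 0.00451
GF = 6.0


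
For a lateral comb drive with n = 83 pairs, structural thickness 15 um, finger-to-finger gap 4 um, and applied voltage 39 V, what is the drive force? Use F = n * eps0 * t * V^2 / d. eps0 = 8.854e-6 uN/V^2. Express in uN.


Step 1: Parameters: n=83, eps0=8.854e-6 uN/V^2, t=15 um, V=39 V, d=4 um
Step 2: V^2 = 1521
Step 3: F = 83 * 8.854e-6 * 15 * 1521 / 4
F = 4.192 uN


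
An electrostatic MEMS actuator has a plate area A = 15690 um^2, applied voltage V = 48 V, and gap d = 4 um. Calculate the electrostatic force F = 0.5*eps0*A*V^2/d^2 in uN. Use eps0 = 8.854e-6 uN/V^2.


Step 1: Identify parameters.
eps0 = 8.854e-6 uN/V^2, A = 15690 um^2, V = 48 V, d = 4 um
Step 2: Compute V^2 = 48^2 = 2304
Step 3: Compute d^2 = 4^2 = 16
Step 4: F = 0.5 * 8.854e-6 * 15690 * 2304 / 16
F = 10.002 uN


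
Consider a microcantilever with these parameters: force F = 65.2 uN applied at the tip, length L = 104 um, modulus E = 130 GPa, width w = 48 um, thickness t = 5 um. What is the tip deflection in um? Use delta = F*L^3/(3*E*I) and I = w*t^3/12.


Step 1: Calculate the second moment of area.
I = w * t^3 / 12 = 48 * 5^3 / 12 = 500.0 um^4
Step 2: Convert E to consistent units (1 GPa = 1000 uN/um^2).
E = 130 GPa = 130000 uN/um^2
Step 3: Calculate tip deflection.
delta = F * L^3 / (3 * E * I)
delta = 65.2 * 104^3 / (3 * 130000 * 500.0)
delta = 0.3761 um


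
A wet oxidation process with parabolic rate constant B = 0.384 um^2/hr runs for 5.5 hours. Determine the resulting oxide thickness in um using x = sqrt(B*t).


Step 1: Compute B*t = 0.384 * 5.5 = 2.112
Step 2: x = sqrt(2.112)
x = 1.453 um


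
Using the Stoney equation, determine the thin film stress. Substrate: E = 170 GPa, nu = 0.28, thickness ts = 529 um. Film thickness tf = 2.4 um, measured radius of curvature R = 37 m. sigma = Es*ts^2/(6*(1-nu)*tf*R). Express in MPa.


Step 1: Compute numerator: Es * ts^2 = 170 * 529^2 = 47572970 (GPa*um^2)
Step 2: Compute denominator (R in um): 6*(1-nu)*tf*R = 6*0.72*2.4*37e6 = 383616000.0 (um^2)
Step 3: sigma (GPa) = 47572970 / 383616000.0 = 1.24012e-01 GPa
Step 4: Convert to MPa (x1000): sigma = 124.0 MPa


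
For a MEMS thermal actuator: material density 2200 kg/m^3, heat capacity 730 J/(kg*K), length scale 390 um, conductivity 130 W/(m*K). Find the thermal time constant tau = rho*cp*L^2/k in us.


Step 1: Convert L to m: L = 390e-6 m
Step 2: L^2 = (390e-6)^2 = 1.521e-07 m^2
Step 3: tau = 2200 * 730 * 1.521e-07 / 130 = 1.87902e-03 s
Step 4: Convert to microseconds (multiply by 1e6).
tau = 1879.02 us


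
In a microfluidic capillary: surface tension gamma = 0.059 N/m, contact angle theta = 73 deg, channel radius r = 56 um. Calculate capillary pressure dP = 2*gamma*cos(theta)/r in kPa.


Step 1: cos(73 deg) = 0.2924
Step 2: Convert r to m: r = 56e-6 m
Step 3: dP = 2 * 0.059 * 0.2924 / 56e-6 = 616.1 Pa
Step 4: Convert Pa to kPa (divide by 1000).
dP = 0.62 kPa


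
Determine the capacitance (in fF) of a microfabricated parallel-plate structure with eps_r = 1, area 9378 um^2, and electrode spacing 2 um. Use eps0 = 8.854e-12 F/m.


Step 1: Convert area to m^2: A = 9378e-12 m^2
Step 2: Convert gap to m: d = 2e-6 m
Step 3: C = eps0 * eps_r * A / d
C = 8.854e-12 * 1 * 9378e-12 / 2e-6
Step 4: Convert to fF (multiply by 1e15).
C = 41.52 fF


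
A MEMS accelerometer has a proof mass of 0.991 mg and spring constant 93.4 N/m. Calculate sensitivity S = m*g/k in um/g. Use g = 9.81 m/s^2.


Step 1: Convert mass: m = 0.991 mg = 9.91e-07 kg
Step 2: S = m * g / k = 9.91e-07 * 9.81 / 93.4
Step 3: S = 1.04e-07 m/g
Step 4: Convert to um/g: S = 0.104 um/g


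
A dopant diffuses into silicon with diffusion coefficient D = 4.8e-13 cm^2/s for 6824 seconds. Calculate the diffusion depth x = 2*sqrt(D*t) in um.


Step 1: Compute D*t = 4.8e-13 * 6824 = 3.27552e-09 cm^2
Step 2: sqrt(D*t) = 5.72322e-05 cm
Step 3: x = 2 * 5.72322e-05 cm = 1.144644e-04 cm
Step 4: Convert to um (1 cm = 1e4 um): x = 1.145 um


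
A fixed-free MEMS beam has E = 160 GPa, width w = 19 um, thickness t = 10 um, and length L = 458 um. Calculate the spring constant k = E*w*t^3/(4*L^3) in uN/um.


Step 1: Convert E to consistent units (1 GPa = 1000 uN/um^2).
E = 160 GPa = 160000 uN/um^2
Step 2: Compute t^3 = 10^3 = 1000
Step 3: Compute L^3 = 458^3 = 96071912
Step 4: k = 160000 * 19 * 1000 / (4 * 96071912)
k = 7.9107 uN/um


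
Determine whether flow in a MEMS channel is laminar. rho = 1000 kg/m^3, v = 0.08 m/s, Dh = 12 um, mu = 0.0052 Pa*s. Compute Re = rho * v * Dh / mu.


Step 1: Convert Dh to meters: Dh = 12e-6 m
Step 2: Re = rho * v * Dh / mu
Re = 1000 * 0.08 * 12e-6 / 0.0052
Re = 0.185
Since Re = 0.185 is below ~2300, the flow is laminar.


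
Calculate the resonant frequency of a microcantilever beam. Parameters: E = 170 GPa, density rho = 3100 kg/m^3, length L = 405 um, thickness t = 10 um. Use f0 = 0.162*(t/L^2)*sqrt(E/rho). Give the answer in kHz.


Step 1: Convert units to SI.
t_SI = 10e-6 m, L_SI = 405e-6 m
Step 2: Calculate sqrt(E/rho).
sqrt(170e9 / 3100) = 7405.32 m/s
Step 3: Compute f0.
f0 = 0.162 * 10e-6 / (405e-6)^2 * 7405.32 = 73139.0 Hz = 73.14 kHz


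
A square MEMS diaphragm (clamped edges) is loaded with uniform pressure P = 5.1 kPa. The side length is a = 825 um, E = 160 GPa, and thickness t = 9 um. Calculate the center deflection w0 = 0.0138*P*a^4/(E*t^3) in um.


Step 1: Convert pressure to compatible units (E is in GPa, so P in GPa).
P = 5.1 kPa = 5.1e-6 GPa
Step 2: Compute numerator: 0.0138 * P * a^4.
a^4 = 825^4 = 463250390625
numerator = 0.0138 * 5.1e-6 * 463250390625 = 3.26036e+04
Step 3: Compute denominator: E * t^3 = 160 * 9^3 = 116640
Step 4: w0 = numerator / denominator = 3.26036e+04 / 116640 = 0.2795 um


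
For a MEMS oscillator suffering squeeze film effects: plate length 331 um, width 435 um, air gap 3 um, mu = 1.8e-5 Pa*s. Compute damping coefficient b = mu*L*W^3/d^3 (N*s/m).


Step 1: Convert to SI.
L = 331e-6 m, W = 435e-6 m, d = 3e-6 m
Step 2: W^3 = (435e-6)^3 = 8.23e-11 m^3
Step 3: d^3 = (3e-6)^3 = 2.70e-17 m^3
Step 4: b = 1.8e-5 * 331e-6 * 8.23e-11 / 2.70e-17
b = 1.82e-02 N*s/m


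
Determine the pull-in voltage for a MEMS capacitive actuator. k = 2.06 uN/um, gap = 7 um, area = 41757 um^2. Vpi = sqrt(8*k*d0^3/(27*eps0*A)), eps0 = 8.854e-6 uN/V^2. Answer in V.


Step 1: Compute numerator: 8 * k * d0^3 = 8 * 2.06 * 7^3 = 5652.64
Step 2: Compute denominator: 27 * eps0 * A = 27 * 8.854e-6 * 41757 = 9.982345
Step 3: Vpi = sqrt(5652.64 / 9.982345)
Vpi = 23.8 V


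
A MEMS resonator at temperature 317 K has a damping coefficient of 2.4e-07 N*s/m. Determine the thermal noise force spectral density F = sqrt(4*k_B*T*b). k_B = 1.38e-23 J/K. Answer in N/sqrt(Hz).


Step 1: Compute 4 * k_B * T * b
= 4 * 1.38e-23 * 317 * 2.4e-07
= 4.1996e-27 N^2/Hz
Step 2: F_noise = sqrt(4.1996e-27)
F_noise = 6.48e-14 N/sqrt(Hz)


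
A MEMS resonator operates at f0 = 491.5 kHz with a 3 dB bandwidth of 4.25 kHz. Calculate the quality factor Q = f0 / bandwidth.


Step 1: Q = f0 / bandwidth
Step 2: Q = 491.5 / 4.25
Q = 115.6


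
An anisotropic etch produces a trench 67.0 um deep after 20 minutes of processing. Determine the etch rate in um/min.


Step 1: Etch rate = depth / time
Step 2: rate = 67.0 / 20
rate = 3.35 um/min


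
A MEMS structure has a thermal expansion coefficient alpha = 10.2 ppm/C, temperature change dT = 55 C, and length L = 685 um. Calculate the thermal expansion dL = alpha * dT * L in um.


Step 1: Convert CTE: alpha = 10.2 ppm/C = 10.2e-6 /C
Step 2: dL = 10.2e-6 * 55 * 685
dL = 0.3843 um


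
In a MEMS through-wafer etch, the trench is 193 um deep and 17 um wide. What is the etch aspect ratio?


Step 1: AR = depth / width
Step 2: AR = 193 / 17
AR = 11.4


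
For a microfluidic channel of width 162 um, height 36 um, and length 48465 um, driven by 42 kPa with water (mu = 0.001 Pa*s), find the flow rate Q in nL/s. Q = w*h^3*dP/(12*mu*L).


Step 1: Convert all dimensions to SI (meters).
w = 162e-6 m, h = 36e-6 m, L = 48465e-6 m, dP = 42e3 Pa
Step 2: Q = w * h^3 * dP / (12 * mu * L)
Q = 162e-6 * (36e-6)^3 * 42e3 / (12 * 0.001 * 48465e-6) = 5.4583621e-10 m^3/s
Step 3: Convert Q from m^3/s to nL/s (1 m^3 = 1e12 nL, so multiply by 1e12).
Q = 545.836 nL/s


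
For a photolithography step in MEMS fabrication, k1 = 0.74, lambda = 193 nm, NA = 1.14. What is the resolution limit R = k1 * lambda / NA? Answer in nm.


Step 1: Identify values: k1 = 0.74, lambda = 193 nm, NA = 1.14
Step 2: R = k1 * lambda / NA
R = 0.74 * 193 / 1.14
R = 125.3 nm


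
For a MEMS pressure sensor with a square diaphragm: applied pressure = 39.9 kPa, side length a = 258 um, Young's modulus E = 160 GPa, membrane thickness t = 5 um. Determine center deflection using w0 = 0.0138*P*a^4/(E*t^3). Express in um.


Step 1: Convert pressure to compatible units (E is in GPa, so P in GPa).
P = 39.9 kPa = 39.9e-6 GPa
Step 2: Compute numerator: 0.0138 * P * a^4.
a^4 = 258^4 = 4430766096
numerator = 0.0138 * 39.9e-6 * 4430766096 = 2.4397e+03
Step 3: Compute denominator: E * t^3 = 160 * 5^3 = 20000
Step 4: w0 = numerator / denominator = 2.4397e+03 / 20000 = 0.122 um


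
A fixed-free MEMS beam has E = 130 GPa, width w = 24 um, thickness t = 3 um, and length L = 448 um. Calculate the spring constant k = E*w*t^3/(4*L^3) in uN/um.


Step 1: Convert E to consistent units (1 GPa = 1000 uN/um^2).
E = 130 GPa = 130000 uN/um^2
Step 2: Compute t^3 = 3^3 = 27
Step 3: Compute L^3 = 448^3 = 89915392
Step 4: k = 130000 * 24 * 27 / (4 * 89915392)
k = 0.2342 uN/um


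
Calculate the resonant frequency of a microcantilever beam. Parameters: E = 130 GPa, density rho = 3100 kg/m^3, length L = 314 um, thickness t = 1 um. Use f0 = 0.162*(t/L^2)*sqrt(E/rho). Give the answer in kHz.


Step 1: Convert units to SI.
t_SI = 1e-6 m, L_SI = 314e-6 m
Step 2: Calculate sqrt(E/rho).
sqrt(130e9 / 3100) = 6475.76 m/s
Step 3: Compute f0.
f0 = 0.162 * 1e-6 / (314e-6)^2 * 6475.76 = 10640.1 Hz = 10.64 kHz


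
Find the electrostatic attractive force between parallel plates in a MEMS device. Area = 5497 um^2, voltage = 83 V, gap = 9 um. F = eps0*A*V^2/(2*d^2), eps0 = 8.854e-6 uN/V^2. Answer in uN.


Step 1: Identify parameters.
eps0 = 8.854e-6 uN/V^2, A = 5497 um^2, V = 83 V, d = 9 um
Step 2: Compute V^2 = 83^2 = 6889
Step 3: Compute d^2 = 9^2 = 81
Step 4: F = 0.5 * 8.854e-6 * 5497 * 6889 / 81
F = 2.07 uN


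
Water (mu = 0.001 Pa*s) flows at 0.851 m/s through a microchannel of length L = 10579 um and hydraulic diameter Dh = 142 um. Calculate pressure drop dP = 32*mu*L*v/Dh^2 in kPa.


Step 1: Convert to SI: L = 10579e-6 m, Dh = 142e-6 m
Step 2: dP = 32 * 0.001 * 10579e-6 * 0.851 / (142e-6)^2
Step 3: dP = 14287.21 Pa
Step 4: Convert to kPa: dP = 14.29 kPa


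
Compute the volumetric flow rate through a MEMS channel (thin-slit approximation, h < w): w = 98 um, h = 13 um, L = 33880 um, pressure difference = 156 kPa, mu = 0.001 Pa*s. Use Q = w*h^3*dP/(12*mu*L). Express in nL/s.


Step 1: Convert all dimensions to SI (meters).
w = 98e-6 m, h = 13e-6 m, L = 33880e-6 m, dP = 156e3 Pa
Step 2: Q = w * h^3 * dP / (12 * mu * L)
Q = 98e-6 * (13e-6)^3 * 156e3 / (12 * 0.001 * 33880e-6) = 8.261446e-11 m^3/s
Step 3: Convert Q from m^3/s to nL/s (1 m^3 = 1e12 nL, so multiply by 1e12).
Q = 82.614 nL/s


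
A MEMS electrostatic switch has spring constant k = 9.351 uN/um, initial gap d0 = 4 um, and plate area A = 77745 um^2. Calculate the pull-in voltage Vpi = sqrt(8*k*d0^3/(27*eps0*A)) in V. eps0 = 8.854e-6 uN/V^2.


Step 1: Compute numerator: 8 * k * d0^3 = 8 * 9.351 * 4^3 = 4787.712
Step 2: Compute denominator: 27 * eps0 * A = 27 * 8.854e-6 * 77745 = 18.585564
Step 3: Vpi = sqrt(4787.712 / 18.585564)
Vpi = 16.05 V


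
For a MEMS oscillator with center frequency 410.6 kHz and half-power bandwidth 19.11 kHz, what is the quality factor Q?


Step 1: Q = f0 / bandwidth
Step 2: Q = 410.6 / 19.11
Q = 21.5


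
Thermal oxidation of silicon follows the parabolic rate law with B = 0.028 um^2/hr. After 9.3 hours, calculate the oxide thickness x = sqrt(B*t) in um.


Step 1: Compute B*t = 0.028 * 9.3 = 0.2604
Step 2: x = sqrt(0.2604)
x = 0.51 um


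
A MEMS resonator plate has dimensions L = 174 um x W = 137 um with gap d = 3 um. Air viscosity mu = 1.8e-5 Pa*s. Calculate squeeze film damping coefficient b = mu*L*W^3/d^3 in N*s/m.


Step 1: Convert to SI.
L = 174e-6 m, W = 137e-6 m, d = 3e-6 m
Step 2: W^3 = (137e-6)^3 = 2.57e-12 m^3
Step 3: d^3 = (3e-6)^3 = 2.70e-17 m^3
Step 4: b = 1.8e-5 * 174e-6 * 2.57e-12 / 2.70e-17
b = 2.98e-04 N*s/m


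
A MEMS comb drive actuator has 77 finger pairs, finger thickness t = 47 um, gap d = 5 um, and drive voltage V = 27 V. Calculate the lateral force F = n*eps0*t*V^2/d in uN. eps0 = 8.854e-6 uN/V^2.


Step 1: Parameters: n=77, eps0=8.854e-6 uN/V^2, t=47 um, V=27 V, d=5 um
Step 2: V^2 = 729
Step 3: F = 77 * 8.854e-6 * 47 * 729 / 5
F = 4.672 uN


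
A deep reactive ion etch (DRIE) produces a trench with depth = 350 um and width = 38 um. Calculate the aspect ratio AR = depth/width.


Step 1: AR = depth / width
Step 2: AR = 350 / 38
AR = 9.2


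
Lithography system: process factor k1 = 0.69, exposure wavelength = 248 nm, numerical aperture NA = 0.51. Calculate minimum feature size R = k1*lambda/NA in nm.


Step 1: Identify values: k1 = 0.69, lambda = 248 nm, NA = 0.51
Step 2: R = k1 * lambda / NA
R = 0.69 * 248 / 0.51
R = 335.5 nm


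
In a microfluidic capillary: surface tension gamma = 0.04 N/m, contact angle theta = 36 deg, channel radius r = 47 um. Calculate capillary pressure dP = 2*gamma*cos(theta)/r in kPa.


Step 1: cos(36 deg) = 0.809
Step 2: Convert r to m: r = 47e-6 m
Step 3: dP = 2 * 0.04 * 0.809 / 47e-6 = 1377.0 Pa
Step 4: Convert Pa to kPa (divide by 1000).
dP = 1.38 kPa


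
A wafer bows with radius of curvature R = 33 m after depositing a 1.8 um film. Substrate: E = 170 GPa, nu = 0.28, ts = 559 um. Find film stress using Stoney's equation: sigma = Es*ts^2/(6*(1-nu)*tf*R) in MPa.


Step 1: Compute numerator: Es * ts^2 = 170 * 559^2 = 53121770 (GPa*um^2)
Step 2: Compute denominator (R in um): 6*(1-nu)*tf*R = 6*0.72*1.8*33e6 = 256608000.0 (um^2)
Step 3: sigma (GPa) = 53121770 / 256608000.0 = 2.07015e-01 GPa
Step 4: Convert to MPa (x1000): sigma = 207.0 MPa


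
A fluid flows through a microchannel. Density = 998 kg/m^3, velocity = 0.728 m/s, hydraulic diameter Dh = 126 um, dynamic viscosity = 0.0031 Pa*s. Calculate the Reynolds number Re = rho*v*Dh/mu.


Step 1: Convert Dh to meters: Dh = 126e-6 m
Step 2: Re = rho * v * Dh / mu
Re = 998 * 0.728 * 126e-6 / 0.0031
Re = 29.53


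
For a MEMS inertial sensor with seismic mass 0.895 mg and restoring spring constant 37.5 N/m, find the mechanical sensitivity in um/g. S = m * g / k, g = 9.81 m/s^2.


Step 1: Convert mass: m = 0.895 mg = 8.95e-07 kg
Step 2: S = m * g / k = 8.95e-07 * 9.81 / 37.5
Step 3: S = 2.34e-07 m/g
Step 4: Convert to um/g: S = 0.234 um/g


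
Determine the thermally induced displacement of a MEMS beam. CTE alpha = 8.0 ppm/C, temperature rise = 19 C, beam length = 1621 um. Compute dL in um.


Step 1: Convert CTE: alpha = 8.0 ppm/C = 8.0e-6 /C
Step 2: dL = 8.0e-6 * 19 * 1621
dL = 0.2464 um


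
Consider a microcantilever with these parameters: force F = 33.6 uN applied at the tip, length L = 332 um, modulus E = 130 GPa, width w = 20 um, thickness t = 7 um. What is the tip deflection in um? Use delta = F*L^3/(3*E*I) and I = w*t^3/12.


Step 1: Calculate the second moment of area.
I = w * t^3 / 12 = 20 * 7^3 / 12 = 571.6667 um^4
Step 2: Convert E to consistent units (1 GPa = 1000 uN/um^2).
E = 130 GPa = 130000 uN/um^2
Step 3: Calculate tip deflection.
delta = F * L^3 / (3 * E * I)
delta = 33.6 * 332^3 / (3 * 130000 * 571.6667)
delta = 5.515 um


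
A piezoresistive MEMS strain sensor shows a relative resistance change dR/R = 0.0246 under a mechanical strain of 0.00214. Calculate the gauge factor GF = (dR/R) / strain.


Step 1: Identify values.
dR/R = 0.0246, strain = 0.00214
Step 2: GF = (dR/R) / strain = 0.0246 / 0.00214
GF = 11.5


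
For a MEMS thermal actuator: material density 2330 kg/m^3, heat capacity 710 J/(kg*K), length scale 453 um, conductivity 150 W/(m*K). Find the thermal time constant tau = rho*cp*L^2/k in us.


Step 1: Convert L to m: L = 453e-6 m
Step 2: L^2 = (453e-6)^2 = 2.05209e-07 m^2
Step 3: tau = 2330 * 710 * 2.05209e-07 / 150 = 2.26318166e-03 s
Step 4: Convert to microseconds (multiply by 1e6).
tau = 2263.182 us


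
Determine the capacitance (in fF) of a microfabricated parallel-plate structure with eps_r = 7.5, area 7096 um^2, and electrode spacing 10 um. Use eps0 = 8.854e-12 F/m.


Step 1: Convert area to m^2: A = 7096e-12 m^2
Step 2: Convert gap to m: d = 10e-6 m
Step 3: C = eps0 * eps_r * A / d
C = 8.854e-12 * 7.5 * 7096e-12 / 10e-6
Step 4: Convert to fF (multiply by 1e15).
C = 47.12 fF


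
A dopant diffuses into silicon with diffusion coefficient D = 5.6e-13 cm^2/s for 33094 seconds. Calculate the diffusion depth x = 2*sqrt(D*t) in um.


Step 1: Compute D*t = 5.6e-13 * 33094 = 1.853264e-08 cm^2
Step 2: sqrt(D*t) = 1.36135e-04 cm
Step 3: x = 2 * 1.36135e-04 cm = 2.7227e-04 cm
Step 4: Convert to um (1 cm = 1e4 um): x = 2.723 um


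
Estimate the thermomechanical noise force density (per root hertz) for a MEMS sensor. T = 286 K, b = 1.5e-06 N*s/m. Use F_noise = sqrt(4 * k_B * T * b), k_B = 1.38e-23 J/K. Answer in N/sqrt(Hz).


Step 1: Compute 4 * k_B * T * b
= 4 * 1.38e-23 * 286 * 1.5e-06
= 2.3681e-26 N^2/Hz
Step 2: F_noise = sqrt(2.3681e-26)
F_noise = 1.54e-13 N/sqrt(Hz)


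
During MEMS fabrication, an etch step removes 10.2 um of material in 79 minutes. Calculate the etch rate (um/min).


Step 1: Etch rate = depth / time
Step 2: rate = 10.2 / 79
rate = 0.129 um/min


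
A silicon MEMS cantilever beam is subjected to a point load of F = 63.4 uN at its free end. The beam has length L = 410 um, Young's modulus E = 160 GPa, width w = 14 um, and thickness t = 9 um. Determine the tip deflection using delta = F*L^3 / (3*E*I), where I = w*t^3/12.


Step 1: Calculate the second moment of area.
I = w * t^3 / 12 = 14 * 9^3 / 12 = 850.5 um^4
Step 2: Convert E to consistent units (1 GPa = 1000 uN/um^2).
E = 160 GPa = 160000 uN/um^2
Step 3: Calculate tip deflection.
delta = F * L^3 / (3 * E * I)
delta = 63.4 * 410^3 / (3 * 160000 * 850.5)
delta = 10.7035 um


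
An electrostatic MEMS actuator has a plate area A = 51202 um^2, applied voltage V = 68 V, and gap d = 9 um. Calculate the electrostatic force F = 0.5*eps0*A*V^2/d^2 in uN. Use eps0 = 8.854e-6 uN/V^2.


Step 1: Identify parameters.
eps0 = 8.854e-6 uN/V^2, A = 51202 um^2, V = 68 V, d = 9 um
Step 2: Compute V^2 = 68^2 = 4624
Step 3: Compute d^2 = 9^2 = 81
Step 4: F = 0.5 * 8.854e-6 * 51202 * 4624 / 81
F = 12.94 uN


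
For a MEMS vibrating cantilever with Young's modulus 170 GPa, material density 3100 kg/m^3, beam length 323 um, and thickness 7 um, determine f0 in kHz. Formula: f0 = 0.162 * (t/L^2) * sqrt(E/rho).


Step 1: Convert units to SI.
t_SI = 7e-6 m, L_SI = 323e-6 m
Step 2: Calculate sqrt(E/rho).
sqrt(170e9 / 3100) = 7405.32 m/s
Step 3: Compute f0.
f0 = 0.162 * 7e-6 / (323e-6)^2 * 7405.32 = 80491.8 Hz = 80.49 kHz


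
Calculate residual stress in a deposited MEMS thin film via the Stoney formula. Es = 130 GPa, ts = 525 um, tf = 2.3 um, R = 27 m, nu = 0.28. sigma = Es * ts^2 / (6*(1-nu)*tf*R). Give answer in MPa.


Step 1: Compute numerator: Es * ts^2 = 130 * 525^2 = 35831250 (GPa*um^2)
Step 2: Compute denominator (R in um): 6*(1-nu)*tf*R = 6*0.72*2.3*27e6 = 268272000.0 (um^2)
Step 3: sigma (GPa) = 35831250 / 268272000.0 = 1.33563e-01 GPa
Step 4: Convert to MPa (x1000): sigma = 133.6 MPa


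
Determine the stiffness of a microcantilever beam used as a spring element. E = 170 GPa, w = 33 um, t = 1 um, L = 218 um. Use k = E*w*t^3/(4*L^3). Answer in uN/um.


Step 1: Convert E to consistent units (1 GPa = 1000 uN/um^2).
E = 170 GPa = 170000 uN/um^2
Step 2: Compute t^3 = 1^3 = 1
Step 3: Compute L^3 = 218^3 = 10360232
Step 4: k = 170000 * 33 * 1 / (4 * 10360232)
k = 0.1354 uN/um


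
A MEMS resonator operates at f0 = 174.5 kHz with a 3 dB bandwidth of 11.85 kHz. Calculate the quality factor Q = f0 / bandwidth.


Step 1: Q = f0 / bandwidth
Step 2: Q = 174.5 / 11.85
Q = 14.7


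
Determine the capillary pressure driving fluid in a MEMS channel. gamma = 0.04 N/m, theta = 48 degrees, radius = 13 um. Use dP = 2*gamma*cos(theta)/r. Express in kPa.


Step 1: cos(48 deg) = 0.6691
Step 2: Convert r to m: r = 13e-6 m
Step 3: dP = 2 * 0.04 * 0.6691 / 13e-6 = 4117.5 Pa
Step 4: Convert Pa to kPa (divide by 1000).
dP = 4.12 kPa


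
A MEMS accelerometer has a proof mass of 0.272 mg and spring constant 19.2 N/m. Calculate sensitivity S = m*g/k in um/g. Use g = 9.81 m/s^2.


Step 1: Convert mass: m = 0.272 mg = 2.72e-07 kg
Step 2: S = m * g / k = 2.72e-07 * 9.81 / 19.2
Step 3: S = 1.39e-07 m/g
Step 4: Convert to um/g: S = 0.139 um/g


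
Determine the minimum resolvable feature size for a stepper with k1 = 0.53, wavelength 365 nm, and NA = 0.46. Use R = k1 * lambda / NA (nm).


Step 1: Identify values: k1 = 0.53, lambda = 365 nm, NA = 0.46
Step 2: R = k1 * lambda / NA
R = 0.53 * 365 / 0.46
R = 420.5 nm


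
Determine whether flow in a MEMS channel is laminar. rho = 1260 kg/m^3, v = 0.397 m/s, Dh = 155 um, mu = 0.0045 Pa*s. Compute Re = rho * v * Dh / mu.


Step 1: Convert Dh to meters: Dh = 155e-6 m
Step 2: Re = rho * v * Dh / mu
Re = 1260 * 0.397 * 155e-6 / 0.0045
Re = 17.23
Since Re = 17.23 is below ~2300, the flow is laminar.


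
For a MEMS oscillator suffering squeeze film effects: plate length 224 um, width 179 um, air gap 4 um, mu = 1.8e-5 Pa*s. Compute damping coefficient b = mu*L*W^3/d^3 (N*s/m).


Step 1: Convert to SI.
L = 224e-6 m, W = 179e-6 m, d = 4e-6 m
Step 2: W^3 = (179e-6)^3 = 5.74e-12 m^3
Step 3: d^3 = (4e-6)^3 = 6.40e-17 m^3
Step 4: b = 1.8e-5 * 224e-6 * 5.74e-12 / 6.40e-17
b = 3.61e-04 N*s/m


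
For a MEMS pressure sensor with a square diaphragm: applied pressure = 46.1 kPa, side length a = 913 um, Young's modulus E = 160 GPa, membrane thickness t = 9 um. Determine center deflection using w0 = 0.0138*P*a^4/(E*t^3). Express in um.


Step 1: Convert pressure to compatible units (E is in GPa, so P in GPa).
P = 46.1 kPa = 46.1e-6 GPa
Step 2: Compute numerator: 0.0138 * P * a^4.
a^4 = 913^4 = 694837277761
numerator = 0.0138 * 46.1e-6 * 694837277761 = 4.420416e+05
Step 3: Compute denominator: E * t^3 = 160 * 9^3 = 116640
Step 4: w0 = numerator / denominator = 4.420416e+05 / 116640 = 3.7898 um


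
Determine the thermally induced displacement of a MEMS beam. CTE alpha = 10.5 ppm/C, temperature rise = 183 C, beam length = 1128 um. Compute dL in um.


Step 1: Convert CTE: alpha = 10.5 ppm/C = 10.5e-6 /C
Step 2: dL = 10.5e-6 * 183 * 1128
dL = 2.1675 um


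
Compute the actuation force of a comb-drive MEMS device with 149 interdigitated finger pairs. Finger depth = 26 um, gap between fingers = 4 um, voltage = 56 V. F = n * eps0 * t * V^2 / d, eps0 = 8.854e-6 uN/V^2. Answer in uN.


Step 1: Parameters: n=149, eps0=8.854e-6 uN/V^2, t=26 um, V=56 V, d=4 um
Step 2: V^2 = 3136
Step 3: F = 149 * 8.854e-6 * 26 * 3136 / 4
F = 26.892 uN


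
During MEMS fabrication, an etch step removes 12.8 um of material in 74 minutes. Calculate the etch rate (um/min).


Step 1: Etch rate = depth / time
Step 2: rate = 12.8 / 74
rate = 0.173 um/min


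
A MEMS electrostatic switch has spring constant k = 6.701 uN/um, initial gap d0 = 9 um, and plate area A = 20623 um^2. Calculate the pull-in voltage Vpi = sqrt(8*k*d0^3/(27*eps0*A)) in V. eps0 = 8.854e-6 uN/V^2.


Step 1: Compute numerator: 8 * k * d0^3 = 8 * 6.701 * 9^3 = 39080.232
Step 2: Compute denominator: 27 * eps0 * A = 27 * 8.854e-6 * 20623 = 4.930093
Step 3: Vpi = sqrt(39080.232 / 4.930093)
Vpi = 89.03 V


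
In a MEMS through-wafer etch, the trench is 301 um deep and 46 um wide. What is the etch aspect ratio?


Step 1: AR = depth / width
Step 2: AR = 301 / 46
AR = 6.5


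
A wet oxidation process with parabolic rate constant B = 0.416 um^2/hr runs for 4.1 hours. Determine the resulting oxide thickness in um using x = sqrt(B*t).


Step 1: Compute B*t = 0.416 * 4.1 = 1.7056
Step 2: x = sqrt(1.7056)
x = 1.306 um


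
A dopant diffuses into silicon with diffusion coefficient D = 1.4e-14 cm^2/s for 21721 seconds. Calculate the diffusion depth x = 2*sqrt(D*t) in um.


Step 1: Compute D*t = 1.4e-14 * 21721 = 3.04094e-10 cm^2
Step 2: sqrt(D*t) = 1.7438e-05 cm
Step 3: x = 2 * 1.7438e-05 cm = 3.4876e-05 cm
Step 4: Convert to um (1 cm = 1e4 um): x = 0.349 um


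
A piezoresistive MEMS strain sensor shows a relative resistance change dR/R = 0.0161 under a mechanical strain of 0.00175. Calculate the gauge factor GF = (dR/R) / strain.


Step 1: Identify values.
dR/R = 0.0161, strain = 0.00175
Step 2: GF = (dR/R) / strain = 0.0161 / 0.00175
GF = 9.2


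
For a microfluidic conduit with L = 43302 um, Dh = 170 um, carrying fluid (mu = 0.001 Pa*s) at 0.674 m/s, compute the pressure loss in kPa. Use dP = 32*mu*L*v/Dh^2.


Step 1: Convert to SI: L = 43302e-6 m, Dh = 170e-6 m
Step 2: dP = 32 * 0.001 * 43302e-6 * 0.674 / (170e-6)^2
Step 3: dP = 32316.18 Pa
Step 4: Convert to kPa: dP = 32.32 kPa


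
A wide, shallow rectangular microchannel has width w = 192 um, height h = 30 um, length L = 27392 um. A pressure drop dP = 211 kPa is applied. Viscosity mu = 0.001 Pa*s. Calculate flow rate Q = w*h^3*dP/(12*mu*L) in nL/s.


Step 1: Convert all dimensions to SI (meters).
w = 192e-6 m, h = 30e-6 m, L = 27392e-6 m, dP = 211e3 Pa
Step 2: Q = w * h^3 * dP / (12 * mu * L)
Q = 192e-6 * (30e-6)^3 * 211e3 / (12 * 0.001 * 27392e-6) = 3.32768692e-09 m^3/s
Step 3: Convert Q from m^3/s to nL/s (1 m^3 = 1e12 nL, so multiply by 1e12).
Q = 3327.687 nL/s
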